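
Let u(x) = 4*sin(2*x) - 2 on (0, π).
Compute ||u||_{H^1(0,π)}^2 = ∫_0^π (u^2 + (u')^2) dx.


||u||_{H^1(0,π)}^2 = 44*π

u'(x) = 8*cos(2*x).
Expand u² and (u')² and integrate term by term on (0, π), using: for integers n ≥ 1, ∫_0^π sin²(nx) dx = ∫_0^π cos²(nx) dx = π/2; for n ≠ n', ∫_0^π sin(nx)sin(n'x) dx = ∫_0^π cos(nx)cos(n'x) dx = 0; and by product-to-sum, ∫_0^π sin(nx)cos(n'x) dx = ½∫_0^π [sin((n+n')x) + sin((n−n')x)] dx, which is 0 when n+n' is even and 2n/(n²−n'²) when n+n' is odd (it need not vanish on (0, π)). For the constant mode: ∫_0^π 1 dx = π, ∫_0^π cos(nx) dx = 0, ∫_0^π sin(nx) dx = (1−(−1)^n)/n.
  u² squared terms: (-2)²·∫1 dx = 4·π = 4*π;  (4)²·∫sin(2x)² dx = 16·π/2 = 8*π.
  u² cross terms: 2·(-2)·(4)·∫1·sin(2x) dx = -16·(0) = 0.
  So ∫_0^π u² dx = 4*π + 8*π + 0 = 12*π.
  (u')² squared terms: (8)²·∫cos(2x)² dx = 64·π/2 = 32*π.
  So ∫_0^π (u')² dx = 32*π.
||u||_{H^1}^2 = (12*π) + (32*π) = 44*π.


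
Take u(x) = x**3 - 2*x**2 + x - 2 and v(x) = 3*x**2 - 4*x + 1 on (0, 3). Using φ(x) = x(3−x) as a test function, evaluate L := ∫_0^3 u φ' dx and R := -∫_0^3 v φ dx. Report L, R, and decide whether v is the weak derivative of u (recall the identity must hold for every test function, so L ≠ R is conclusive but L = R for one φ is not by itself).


LHS = -279/20, RHS = -279/20. Yes, v = u' weakly.

u(x) = x**3 - 2*x**2 + x - 2, classical derivative u'(x) = 3*x**2 - 4*x + 1.
φ(x) = x(3−x), so φ'(x) = 3 - 2*x.
Note φ(0) = φ(3) = 0, so the boundary term u·φ vanishes.
LHS = ∫_0^3 u(x) φ'(x) dx = ∫_0^3 (-2*x^4 + 7*x^3 - 8*x^2 + 7*x - 6) dx. Term by term:
  ∫_0^3 -2*x^4 dx = -486/5;  ∫_0^3 7*x^3 dx = 567/4;  ∫_0^3 -8*x^2 dx = -72;
  ∫_0^3 7*x dx = 63/2;  ∫_0^3 -6 dx = -18.
Sum: -486/5 + 567/4 − 72 + 63/2 − 18 = -279/20.
So LHS = -279/20.
∫_0^3 v(x) φ(x) dx = ∫_0^3 (-3*x^4 + 13*x^3 - 13*x^2 + 3*x) dx. Term by term:
  ∫_0^3 -3*x^4 dx = -729/5;  ∫_0^3 13*x^3 dx = 1053/4;  ∫_0^3 -13*x^2 dx = -117;
  ∫_0^3 3*x dx = 27/2.
Sum: -729/5 + 1053/4 − 117 + 27/2 = 279/20.
So RHS = -∫_0^3 v(x) φ(x) dx = -279/20.
LHS = RHS, so the identity holds for this test φ.
Moreover u is smooth here and v(x) = u'(x) = 3*x**2 - 4*x + 1 pointwise, so the identity holds for every test function. Hence v is the weak derivative of u.


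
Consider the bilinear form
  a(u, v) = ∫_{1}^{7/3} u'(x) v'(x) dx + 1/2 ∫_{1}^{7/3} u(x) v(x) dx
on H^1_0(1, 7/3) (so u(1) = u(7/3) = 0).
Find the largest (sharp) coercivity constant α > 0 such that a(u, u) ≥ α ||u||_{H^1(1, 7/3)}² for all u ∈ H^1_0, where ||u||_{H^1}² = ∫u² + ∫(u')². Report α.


α = (8 + 9*π^2)/(16 + 9*π^2)

Coercivity of a(·,·) on H^1_0(1, 7/3) means a(u, u) ≥ α ||u||_{H^1}² for every u ∈ H^1_0.
The interval has length L = 4/3, and Poincaré/coercivity depend only on L. Here a(u, u) = ∫(u')² + (1/2)·∫u².
Here 0 < c = 1/2 < 1. The condition a(u,u) ≥ α||u||_{H^1}² reads (1−α)∫(u')² ≥ (α−c)∫u². Any admissible α is ≤ 1 (rapidly oscillating u have ∫u²/∫(u')² → 0), and α = 1 would force 0 ≥ (1−c)∫u², impossible since c < 1; so 1−α > 0. By the sharp Poincaré inequality on H^1_0 of an interval of length L, ∫(u')² ≥ (π/L)²∫u² with equality for the first sine mode sin(π(x−x₀)/L) (x₀ the left endpoint), so the inequality holds for all u iff (1−α)(π/L)² ≥ α − c, i.e. α ≤ ((π/L)² + c)/((π/L)² + 1) = (1 + c(L/π)²)/(1 + (L/π)²). With (π/L)² = 9*π^2/16 and c = 1/2, the largest admissible constant is α = ((π/L)² + c)/((π/L)² + 1).
Simplifying, α = (8 + 9*π^2)/(16 + 9*π^2).


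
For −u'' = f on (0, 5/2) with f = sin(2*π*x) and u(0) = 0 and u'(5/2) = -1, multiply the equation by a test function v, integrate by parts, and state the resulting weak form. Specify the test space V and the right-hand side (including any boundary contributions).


V = {v ∈ H^1(0, 5/2) : v(0) = 0} (test functions vanish at x = 0 where u is specified); weak form: ∫_0^5/2 u'v' dx = ∫_0^5/2 (sin(2*π*x)) v dx − v(5/2) for all v ∈ V.

Multiply both sides by a test function v and integrate from 0 to 5/2:
  ∫_0^5/2 −u''(x) v(x) dx = ∫_0^5/2 f(x) v(x) dx.
Integrate the LHS by parts once:
  ∫_0^5/2 −u'' v dx = −[u'(x) v(x)]_0^5/2 + ∫_0^5/2 u'(x) v'(x) dx.
Thus ∫_0^5/2 u'(x) v'(x) dx = ∫_0^5/2 f(x) v(x) dx + [u'(x) v(x)]_0^5/2.
Choose V so that boundary terms are either known or forced to vanish.
Mixed BC: u(0) = 0 (Dirichlet) and u'(5/2) = -1 (Neumann). Define V = {v ∈ H^1(0, 5/2) : v(0) = 0}. Then [u' v]_0^5/2 = u'(5/2)·v(5/2) − u'(0)·0 = − v(5/2).
Weak formulation: find u (satisfying any essential BC) such that ∫_0^5/2 u'(x) v'(x) dx = ∫_0^5/2 f v dx − v(5/2) for all v ∈ V (Dirichlet at 0 absorbed into V; Neumann datum at x = 5/2 contributes the boundary term).
Substituting f(x) = sin(2*π*x), the right-hand side is ∫_0^5/2 (sin(2*π*x)) v dx − v(5/2).


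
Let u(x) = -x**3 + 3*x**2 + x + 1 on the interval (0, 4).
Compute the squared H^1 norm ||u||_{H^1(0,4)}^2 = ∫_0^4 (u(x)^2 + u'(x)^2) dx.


||u||_{H^1}^2 = 40184/105

The H^1 norm (squared) on an interval (0, L) is
  ||u||_{H^1}^2 = ∫_0^L u(x)^2 dx + ∫_0^L u'(x)^2 dx.
Compute u'(x) = -3*x**2 + 6*x + 1.
Then u(x)^2 = x**6 - 6*x**5 + 7*x**4 + 4*x**3 + 7*x**2 + 2*x + 1 and u'(x)^2 = 9*x**4 - 36*x**3 + 30*x**2 + 12*x + 1.
Integrate each monomial from 0 to 4 using ∫_0^4 c·x^n dx = c·4^(n+1)/(n+1):
  ∫_0^4 u(x)^2 dx = ∫_0^4 (x^6 - 6*x^5 + 7*x^4 + 4*x^3 + 7*x^2 + 2*x + 1) dx. Term by term:
    ∫_0^4 x^6 dx = 16384/7;  ∫_0^4 -6*x^5 dx = -4096;  ∫_0^4 7*x^4 dx = 7168/5;
    ∫_0^4 4*x^3 dx = 256;  ∫_0^4 7*x^2 dx = 448/3;  ∫_0^4 2*x dx = 16;
    ∫_0^4 1 dx = 4.
  Sum: 16384/7 − 4096 + 7168/5 + 256 + 448/3 + 16 + 4 = 10868/105.
  ∫_0^4 u'(x)^2 dx = ∫_0^4 (9*x^4 - 36*x^3 + 30*x^2 + 12*x + 1) dx. Term by term:
    ∫_0^4 9*x^4 dx = 9216/5;  ∫_0^4 -36*x^3 dx = -2304;  ∫_0^4 30*x^2 dx = 640;
    ∫_0^4 12*x dx = 96;  ∫_0^4 1 dx = 4.
  Sum: 9216/5 − 2304 + 640 + 96 + 4 = 1396/5.
Adding: ||u||_{H^1}^2 = 10868/105 + 1396/5 = 40184/105.


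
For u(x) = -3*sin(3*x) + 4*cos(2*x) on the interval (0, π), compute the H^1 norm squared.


||u||_{H^1(0,π)}^2 = -144 + 85*π

u'(x) = -8*sin(2*x) - 9*cos(3*x).
Expand u² and (u')² and integrate term by term on (0, π), using: for integers n ≥ 1, ∫_0^π sin²(nx) dx = ∫_0^π cos²(nx) dx = π/2; for n ≠ n', ∫_0^π sin(nx)sin(n'x) dx = ∫_0^π cos(nx)cos(n'x) dx = 0; and by product-to-sum, ∫_0^π sin(nx)cos(n'x) dx = ½∫_0^π [sin((n+n')x) + sin((n−n')x)] dx, which is 0 when n+n' is even and 2n/(n²−n'²) when n+n' is odd (it need not vanish on (0, π)).
  u² squared terms: (-3)²·∫sin(3x)² dx = 9·π/2 = 9*π/2;  (4)²·∫cos(2x)² dx = 16·π/2 = 8*π.
  u² cross terms: 2·(-3)·(4)·∫sin(3x)·cos(2x) dx = -24·(6/5) = -144/5.
  So ∫_0^π u² dx = 9*π/2 + 8*π − 144/5 = -144/5 + 25*π/2.
  (u')² squared terms: (-9)²·∫cos(3x)² dx = 81·π/2 = 81*π/2;  (-8)²·∫sin(2x)² dx = 64·π/2 = 32*π.
  (u')² cross terms: 2·(-9)·(-8)·∫cos(3x)·sin(2x) dx = 144·(-4/5) = -576/5.
  So ∫_0^π (u')² dx = 81*π/2 + 32*π − 576/5 = -576/5 + 145*π/2.
||u||_{H^1}^2 = (-144/5 + 25*π/2) + (-576/5 + 145*π/2) = -144 + 85*π.


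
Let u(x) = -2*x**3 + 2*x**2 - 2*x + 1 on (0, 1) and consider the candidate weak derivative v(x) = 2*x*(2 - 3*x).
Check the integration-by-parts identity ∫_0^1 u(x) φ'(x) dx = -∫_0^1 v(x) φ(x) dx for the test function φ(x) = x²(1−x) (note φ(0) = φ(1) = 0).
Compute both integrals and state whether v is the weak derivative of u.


LHS = 1/6, RHS = 0. No, v is not the weak derivative of u.

u(x) = -2*x**3 + 2*x**2 - 2*x + 1, classical derivative u'(x) = -6*x**2 + 4*x - 2.
φ(x) = x²(1−x), so φ'(x) = x*(2 - 3*x).
Note φ(0) = φ(1) = 0, so the boundary term u·φ vanishes.
LHS = ∫_0^1 u(x) φ'(x) dx = ∫_0^1 (6*x^5 - 10*x^4 + 10*x^3 - 7*x^2 + 2*x) dx. Term by term:
  ∫_0^1 6*x^5 dx = 1;  ∫_0^1 -10*x^4 dx = -2;  ∫_0^1 10*x^3 dx = 5/2;
  ∫_0^1 -7*x^2 dx = -7/3;  ∫_0^1 2*x dx = 1.
Sum: 1 − 2 + 5/2 − 7/3 + 1 = 1/6.
So LHS = 1/6.
∫_0^1 v(x) φ(x) dx = ∫_0^1 (6*x^5 - 10*x^4 + 4*x^3) dx. Term by term:
  ∫_0^1 6*x^5 dx = 1;  ∫_0^1 -10*x^4 dx = -2;  ∫_0^1 4*x^3 dx = 1.
Sum: 1 − 2 + 1 = 0.
So RHS = -∫_0^1 v(x) φ(x) dx = 0.
LHS − RHS = 1/6 ≠ 0, so the identity fails.
(For a valid weak derivative the identity must hold for EVERY test function, in particular this one. The failure shows v is NOT the weak derivative of u.)
Correct weak derivative would be u'(x) = -6*x**2 + 4*x - 2.


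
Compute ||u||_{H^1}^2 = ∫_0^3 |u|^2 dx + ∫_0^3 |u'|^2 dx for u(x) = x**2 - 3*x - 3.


||u||_{H^1}^2 = 711/10

The H^1 norm (squared) on an interval (0, L) is
  ||u||_{H^1}^2 = ∫_0^L u(x)^2 dx + ∫_0^L u'(x)^2 dx.
Compute u'(x) = 2*x - 3.
Then u(x)^2 = x**4 - 6*x**3 + 3*x**2 + 18*x + 9 and u'(x)^2 = 4*x**2 - 12*x + 9.
Integrate each monomial from 0 to 3 using ∫_0^3 c·x^n dx = c·3^(n+1)/(n+1):
  ∫_0^3 u(x)^2 dx = ∫_0^3 (x^4 - 6*x^3 + 3*x^2 + 18*x + 9) dx. Term by term:
    ∫_0^3 x^4 dx = 243/5;  ∫_0^3 -6*x^3 dx = -243/2;  ∫_0^3 3*x^2 dx = 27;
    ∫_0^3 18*x dx = 81;  ∫_0^3 9 dx = 27.
  Sum: 243/5 − 243/2 + 27 + 81 + 27 = 621/10.
  ∫_0^3 u'(x)^2 dx = ∫_0^3 (4*x^2 - 12*x + 9) dx. Term by term:
    ∫_0^3 4*x^2 dx = 36;  ∫_0^3 -12*x dx = -54;  ∫_0^3 9 dx = 27.
  Sum: 36 − 54 + 27 = 9.
Adding: ||u||_{H^1}^2 = 621/10 + 9 = 711/10.


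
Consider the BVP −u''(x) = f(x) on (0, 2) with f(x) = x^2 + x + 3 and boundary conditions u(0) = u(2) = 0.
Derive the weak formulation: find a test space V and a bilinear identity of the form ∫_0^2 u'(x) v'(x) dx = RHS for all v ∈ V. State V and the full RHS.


V = H^1_0(0, 2) (so v(0) = v(2) = 0); weak form: ∫_0^2 u'v' dx = ∫_0^2 (x^2 + x + 3) v dx for all v ∈ V.

Multiply both sides by a test function v and integrate from 0 to 2:
  ∫_0^2 −u''(x) v(x) dx = ∫_0^2 f(x) v(x) dx.
Integrate the LHS by parts once:
  ∫_0^2 −u'' v dx = −[u'(x) v(x)]_0^2 + ∫_0^2 u'(x) v'(x) dx.
Thus ∫_0^2 u'(x) v'(x) dx = ∫_0^2 f(x) v(x) dx + [u'(x) v(x)]_0^2.
Choose V so that boundary terms are either known or forced to vanish.
u is Dirichlet: u(0) = u(2) = 0. Let V = H^1_0(0, 2); then v(0) = v(2) = 0, and [u' v]_0^2 = 0.
Weak formulation: find u (satisfying any essential BC) such that ∫_0^2 u'(x) v'(x) dx = ∫_0^2 f v dx for all v ∈ V.
Substituting f(x) = x^2 + x + 3, the right-hand side is ∫_0^2 (x^2 + x + 3) v dx.


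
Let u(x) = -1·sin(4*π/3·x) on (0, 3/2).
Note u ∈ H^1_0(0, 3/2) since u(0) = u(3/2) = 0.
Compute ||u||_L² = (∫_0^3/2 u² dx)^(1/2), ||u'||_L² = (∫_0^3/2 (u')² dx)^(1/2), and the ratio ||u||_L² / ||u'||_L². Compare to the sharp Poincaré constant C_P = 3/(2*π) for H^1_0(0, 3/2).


||u||_L² / ||u'||_L² = 3/(4*π) < C_P = 3/(2*π).

u(x) = -1·sin(4*π/3·x), so u'(x) = -4*π*cos(4*π*x/3)/3.
Writing u(x) = A·sin(kπx/L) with A = -1 and k = 2, use ∫_0^L sin²(kπx/L) dx = L/2 and ∫_0^L cos²(kπx/L) dx = L/2.
u² = 1·sin²(4*π/3·x) and (u')² = 16*π^2/9·cos²(4*π/3·x), and each of sin², cos² integrates to L/2 = 3/4 over (0, 3/2).
∫_0^3/2 u² dx = 3/4, so ||u||_L² = sqrt(3)/2.
∫_0^3/2 (u')² dx = 4*π^2/3, so ||u'||_L² = 2*sqrt(3)*π/3.
Ratio ||u||_L² / ||u'||_L² = 3/(4*π).
Sharp Poincaré constant on H^1_0(0, 3/2) is C_P = L/π = 3/(2*π), achieved by sin(2*π/3·x).
This is the k = 2 harmonic; the ratio L/(kπ) is strictly less than C_P = L/π, consistent with the sharp inequality ||u||_L² ≤ C_P ||u'||_L².


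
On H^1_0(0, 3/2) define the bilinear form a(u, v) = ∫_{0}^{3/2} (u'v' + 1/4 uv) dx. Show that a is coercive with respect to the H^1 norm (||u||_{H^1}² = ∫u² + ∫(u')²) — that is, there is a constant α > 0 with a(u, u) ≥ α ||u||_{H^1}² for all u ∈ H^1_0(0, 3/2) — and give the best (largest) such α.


α = (9 + 16*π^2)/(4*(9 + 4*π^2))

Coercivity of a(·,·) on H^1_0(0, 3/2) means a(u, u) ≥ α ||u||_{H^1}² for every u ∈ H^1_0.
The interval has length L = 3/2, and Poincaré/coercivity depend only on L. Here a(u, u) = ∫(u')² + (1/4)·∫u².
Here 0 < c = 1/4 < 1. The condition a(u,u) ≥ α||u||_{H^1}² reads (1−α)∫(u')² ≥ (α−c)∫u². Any admissible α is ≤ 1 (rapidly oscillating u have ∫u²/∫(u')² → 0), and α = 1 would force 0 ≥ (1−c)∫u², impossible since c < 1; so 1−α > 0. By the sharp Poincaré inequality on H^1_0 of an interval of length L, ∫(u')² ≥ (π/L)²∫u² with equality for the first sine mode sin(π(x−x₀)/L) (x₀ the left endpoint), so the inequality holds for all u iff (1−α)(π/L)² ≥ α − c, i.e. α ≤ ((π/L)² + c)/((π/L)² + 1) = (1 + c(L/π)²)/(1 + (L/π)²). With (π/L)² = 4*π^2/9 and c = 1/4, the largest admissible constant is α = ((π/L)² + c)/((π/L)² + 1).
Simplifying, α = (9 + 16*π^2)/(4*(9 + 4*π^2)).


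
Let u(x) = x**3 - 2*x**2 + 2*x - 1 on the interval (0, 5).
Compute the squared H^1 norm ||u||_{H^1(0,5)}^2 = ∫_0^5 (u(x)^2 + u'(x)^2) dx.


||u||_{H^1}^2 = 307925/42

The H^1 norm (squared) on an interval (0, L) is
  ||u||_{H^1}^2 = ∫_0^L u(x)^2 dx + ∫_0^L u'(x)^2 dx.
Compute u'(x) = 3*x**2 - 4*x + 2.
Then u(x)^2 = x**6 - 4*x**5 + 8*x**4 - 10*x**3 + 8*x**2 - 4*x + 1 and u'(x)^2 = 9*x**4 - 24*x**3 + 28*x**2 - 16*x + 4.
Integrate each monomial from 0 to 5 using ∫_0^5 c·x^n dx = c·5^(n+1)/(n+1):
  ∫_0^5 u(x)^2 dx = ∫_0^5 (x^6 - 4*x^5 + 8*x^4 - 10*x^3 + 8*x^2 - 4*x + 1) dx. Term by term:
    ∫_0^5 x^6 dx = 78125/7;  ∫_0^5 -4*x^5 dx = -31250/3;  ∫_0^5 8*x^4 dx = 5000;
    ∫_0^5 -10*x^3 dx = -3125/2;  ∫_0^5 8*x^2 dx = 1000/3;  ∫_0^5 -4*x dx = -50;
    ∫_0^5 1 dx = 5.
  Sum: 78125/7 − 31250/3 + 5000 − 3125/2 + 1000/3 − 50 + 5 = 187735/42.
  ∫_0^5 u'(x)^2 dx = ∫_0^5 (9*x^4 - 24*x^3 + 28*x^2 - 16*x + 4) dx. Term by term:
    ∫_0^5 9*x^4 dx = 5625;  ∫_0^5 -24*x^3 dx = -3750;  ∫_0^5 28*x^2 dx = 3500/3;
    ∫_0^5 -16*x dx = -200;  ∫_0^5 4 dx = 20.
  Sum: 5625 − 3750 + 3500/3 − 200 + 20 = 8585/3.
Adding: ||u||_{H^1}^2 = 187735/42 + 8585/3 = 307925/42.


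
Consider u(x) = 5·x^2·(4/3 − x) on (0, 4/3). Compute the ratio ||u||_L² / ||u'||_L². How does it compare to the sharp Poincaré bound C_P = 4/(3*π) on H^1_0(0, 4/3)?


||u||_L² / ||u'||_L² = 2*sqrt(14)/21 < C_P = 4/(3*π).

u(x) = 5·x^2·(4/3 − x), so u'(x) = 5*x*(8 - 9*x)/3.
u(x) = 5·x^2·(4/3 − x) vanishes at x = 0 and x = 4/3, so u ∈ H^1_0(0, 4/3). Differentiate via the product rule and integrate the resulting polynomials term by term.
  ∫_0^4/3 u² dx = ∫_0^4/3 (25*x^6 - 200*x^5/3 + 400*x^4/9) dx. Term by term:
    ∫_0^4/3 25*x^6 dx = 409600/15309;  ∫_0^4/3 -200*x^5/3 dx = -409600/6561;  ∫_0^4/3 400*x^4/9 dx = 81920/2187.
  Sum: 409600/15309 − 409600/6561 + 81920/2187 = 81920/45927.
  ∫_0^4/3 (u')² dx = ∫_0^4/3 (225*x^4 - 400*x^3 + 1600*x^2/9) dx. Term by term:
    ∫_0^4/3 225*x^4 dx = 5120/27;  ∫_0^4/3 -400*x^3 dx = -25600/81;  ∫_0^4/3 1600*x^2/9 dx = 102400/729.
  Sum: 5120/27 − 25600/81 + 102400/729 = 10240/729.
∫_0^4/3 u² dx = 81920/45927, so ||u||_L² = 128*sqrt(35)/567.
∫_0^4/3 (u')² dx = 10240/729, so ||u'||_L² = 32*sqrt(10)/27.
Ratio ||u||_L² / ||u'||_L² = 2*sqrt(14)/21.
Sharp Poincaré constant on H^1_0(0, 4/3) is C_P = L/π = 4/(3*π), achieved by sin(3*π/4·x).
A polynomial bump cannot attain the sharp Poincaré constant (only the first sine eigenfunction does), so the ratio is strictly less than C_P, consistent with ||u||_L² ≤ C_P ||u'||_L².


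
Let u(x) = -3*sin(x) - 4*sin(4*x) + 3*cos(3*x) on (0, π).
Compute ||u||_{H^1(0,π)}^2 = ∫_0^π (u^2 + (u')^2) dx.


||u||_{H^1(0,π)}^2 = -1920/7 + 190*π

u'(x) = -9*sin(3*x) - 3*cos(x) - 16*cos(4*x).
Expand u² and (u')² and integrate term by term on (0, π), using: for integers n ≥ 1, ∫_0^π sin²(nx) dx = ∫_0^π cos²(nx) dx = π/2; for n ≠ n', ∫_0^π sin(nx)sin(n'x) dx = ∫_0^π cos(nx)cos(n'x) dx = 0; and by product-to-sum, ∫_0^π sin(nx)cos(n'x) dx = ½∫_0^π [sin((n+n')x) + sin((n−n')x)] dx, which is 0 when n+n' is even and 2n/(n²−n'²) when n+n' is odd (it need not vanish on (0, π)).
  u² squared terms: (-4)²·∫sin(4x)² dx = 16·π/2 = 8*π;  (-3)²·∫sin(x)² dx = 9·π/2 = 9*π/2;  (3)²·∫cos(3x)² dx = 9·π/2 = 9*π/2.
  u² cross terms: 2·(-4)·(-3)·∫sin(4x)·sin(x) dx = 24·(0) = 0;  2·(-4)·(3)·∫sin(4x)·cos(3x) dx = -24·(8/7) = -192/7;  2·(-3)·(3)·∫sin(x)·cos(3x) dx = -18·(0) = 0.
  So ∫_0^π u² dx = 8*π + 9*π/2 + 9*π/2 + 0 − 192/7 + 0 = -192/7 + 17*π.
  (u')² squared terms: (-16)²·∫cos(4x)² dx = 256·π/2 = 128*π;  (-9)²·∫sin(3x)² dx = 81·π/2 = 81*π/2;  (-3)²·∫cos(x)² dx = 9·π/2 = 9*π/2.
  (u')² cross terms: 2·(-16)·(-9)·∫cos(4x)·sin(3x) dx = 288·(-6/7) = -1728/7;  2·(-16)·(-3)·∫cos(4x)·cos(x) dx = 96·(0) = 0;  2·(-9)·(-3)·∫sin(3x)·cos(x) dx = 54·(0) = 0.
  So ∫_0^π (u')² dx = 128*π + 81*π/2 + 9*π/2 − 1728/7 + 0 + 0 = -1728/7 + 173*π.
||u||_{H^1}^2 = (-192/7 + 17*π) + (-1728/7 + 173*π) = -1920/7 + 190*π.


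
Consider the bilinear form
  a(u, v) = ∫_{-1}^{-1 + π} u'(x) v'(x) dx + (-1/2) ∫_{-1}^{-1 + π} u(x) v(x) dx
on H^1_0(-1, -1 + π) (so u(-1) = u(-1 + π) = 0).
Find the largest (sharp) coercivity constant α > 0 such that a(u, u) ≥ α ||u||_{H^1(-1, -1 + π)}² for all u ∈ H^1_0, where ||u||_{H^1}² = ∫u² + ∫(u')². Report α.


α = 1/4

Coercivity of a(·,·) on H^1_0(-1, -1 + π) means a(u, u) ≥ α ||u||_{H^1}² for every u ∈ H^1_0.
The interval has length L = π, and Poincaré/coercivity depend only on L. Here a(u, u) = ∫(u')² + (-1/2)·∫u².
Here c = -1/2 < 0 with |c| < (π/L)² = 1, so coercivity still holds. The condition a(u,u) ≥ α||u||_{H^1}² reads (1−α)∫(u')² ≥ (α−c)∫u². Any admissible α is ≤ 1 (rapidly oscillating u have ∫u²/∫(u')² → 0), and α = 1 would force 0 ≥ (1−c)∫u², impossible since c < 1; so 1−α > 0. By the sharp Poincaré inequality on H^1_0 of an interval of length L, ∫(u')² ≥ (π/L)²∫u² with equality for the first sine mode sin(π(x−x₀)/L) (x₀ the left endpoint), so the inequality holds for all u iff (1−α)(π/L)² ≥ α − c, i.e. α ≤ ((π/L)² + c)/((π/L)² + 1) = (1 + c(L/π)²)/(1 + (L/π)²). (Direct route, valid since c ≤ 0: Poincaré gives c∫u² ≥ c(L/π)²∫(u')², so a(u,u) ≥ (1 + c(L/π)²)∫(u')², while ||u||_{H^1}² ≤ (1 + (L/π)²)∫(u')²; dividing yields the same α.) With (π/L)² = 1 and c = -1/2, the largest admissible constant is α = ((π/L)² + c)/((π/L)² + 1).
Simplifying, α = 1/4.


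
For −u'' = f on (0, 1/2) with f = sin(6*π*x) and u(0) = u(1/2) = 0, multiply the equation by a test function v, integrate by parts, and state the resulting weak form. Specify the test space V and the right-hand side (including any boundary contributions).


V = H^1_0(0, 1/2) (so v(0) = v(1/2) = 0); weak form: ∫_0^1/2 u'v' dx = ∫_0^1/2 (sin(6*π*x)) v dx for all v ∈ V.

Multiply both sides by a test function v and integrate from 0 to 1/2:
  ∫_0^1/2 −u''(x) v(x) dx = ∫_0^1/2 f(x) v(x) dx.
Integrate the LHS by parts once:
  ∫_0^1/2 −u'' v dx = −[u'(x) v(x)]_0^1/2 + ∫_0^1/2 u'(x) v'(x) dx.
Thus ∫_0^1/2 u'(x) v'(x) dx = ∫_0^1/2 f(x) v(x) dx + [u'(x) v(x)]_0^1/2.
Choose V so that boundary terms are either known or forced to vanish.
u is Dirichlet: u(0) = u(1/2) = 0. Let V = H^1_0(0, 1/2); then v(0) = v(1/2) = 0, and [u' v]_0^1/2 = 0.
Weak formulation: find u (satisfying any essential BC) such that ∫_0^1/2 u'(x) v'(x) dx = ∫_0^1/2 f v dx for all v ∈ V.
Substituting f(x) = sin(6*π*x), the right-hand side is ∫_0^1/2 (sin(6*π*x)) v dx.


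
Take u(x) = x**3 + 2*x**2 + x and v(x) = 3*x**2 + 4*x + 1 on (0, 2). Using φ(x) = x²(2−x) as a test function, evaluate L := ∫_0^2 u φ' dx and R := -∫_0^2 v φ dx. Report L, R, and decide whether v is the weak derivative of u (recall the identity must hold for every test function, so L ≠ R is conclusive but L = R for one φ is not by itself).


LHS = -212/15, RHS = -212/15. Yes, v = u' weakly.

u(x) = x**3 + 2*x**2 + x, classical derivative u'(x) = 3*x**2 + 4*x + 1.
φ(x) = x²(2−x), so φ'(x) = x*(4 - 3*x).
Note φ(0) = φ(2) = 0, so the boundary term u·φ vanishes.
LHS = ∫_0^2 u(x) φ'(x) dx = ∫_0^2 (-3*x^5 - 2*x^4 + 5*x^3 + 4*x^2) dx. Term by term:
  ∫_0^2 -3*x^5 dx = -32;  ∫_0^2 -2*x^4 dx = -64/5;  ∫_0^2 5*x^3 dx = 20;
  ∫_0^2 4*x^2 dx = 32/3.
Sum: -32 − 64/5 + 20 + 32/3 = -212/15.
So LHS = -212/15.
∫_0^2 v(x) φ(x) dx = ∫_0^2 (-3*x^5 + 2*x^4 + 7*x^3 + 2*x^2) dx. Term by term:
  ∫_0^2 -3*x^5 dx = -32;  ∫_0^2 2*x^4 dx = 64/5;  ∫_0^2 7*x^3 dx = 28;
  ∫_0^2 2*x^2 dx = 16/3.
Sum: -32 + 64/5 + 28 + 16/3 = 212/15.
So RHS = -∫_0^2 v(x) φ(x) dx = -212/15.
LHS = RHS, so the identity holds for this test φ.
Moreover u is smooth here and v(x) = u'(x) = 3*x**2 + 4*x + 1 pointwise, so the identity holds for every test function. Hence v is the weak derivative of u.


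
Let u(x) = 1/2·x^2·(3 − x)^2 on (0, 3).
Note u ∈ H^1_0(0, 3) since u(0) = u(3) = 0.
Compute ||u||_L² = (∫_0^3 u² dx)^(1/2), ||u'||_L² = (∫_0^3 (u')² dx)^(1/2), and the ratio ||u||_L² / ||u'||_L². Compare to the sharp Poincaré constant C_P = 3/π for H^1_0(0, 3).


||u||_L² / ||u'||_L² = sqrt(3)/2 < C_P = 3/π.

u(x) = 1/2·x^2·(3 − x)^2, so u'(x) = x*(x - 3)*(2*x - 3).
u(x) = 1/2·x^2·(3 − x)^2 vanishes at x = 0 and x = 3, so u ∈ H^1_0(0, 3). Differentiate via the product rule and integrate the resulting polynomials term by term.
  ∫_0^3 u² dx = ∫_0^3 (x^8/4 - 3*x^7 + 27*x^6/2 - 27*x^5 + 81*x^4/4) dx. Term by term:
    ∫_0^3 x^8/4 dx = 2187/4;  ∫_0^3 -3*x^7 dx = -19683/8;  ∫_0^3 27*x^6/2 dx = 59049/14;
    ∫_0^3 -27*x^5 dx = -6561/2;  ∫_0^3 81*x^4/4 dx = 19683/20.
  Sum: 2187/4 − 19683/8 + 59049/14 − 6561/2 + 19683/20 = 2187/280.
  ∫_0^3 (u')² dx = ∫_0^3 (4*x^6 - 36*x^5 + 117*x^4 - 162*x^3 + 81*x^2) dx. Term by term:
    ∫_0^3 4*x^6 dx = 8748/7;  ∫_0^3 -36*x^5 dx = -4374;  ∫_0^3 117*x^4 dx = 28431/5;
    ∫_0^3 -162*x^3 dx = -6561/2;  ∫_0^3 81*x^2 dx = 729.
  Sum: 8748/7 − 4374 + 28431/5 − 6561/2 + 729 = 729/70.
∫_0^3 u² dx = 2187/280, so ||u||_L² = 27*sqrt(210)/140.
∫_0^3 (u')² dx = 729/70, so ||u'||_L² = 27*sqrt(70)/70.
Ratio ||u||_L² / ||u'||_L² = sqrt(3)/2.
Sharp Poincaré constant on H^1_0(0, 3) is C_P = L/π = 3/π, achieved by sin(π/3·x).
A polynomial bump cannot attain the sharp Poincaré constant (only the first sine eigenfunction does), so the ratio is strictly less than C_P, consistent with ||u||_L² ≤ C_P ||u'||_L².


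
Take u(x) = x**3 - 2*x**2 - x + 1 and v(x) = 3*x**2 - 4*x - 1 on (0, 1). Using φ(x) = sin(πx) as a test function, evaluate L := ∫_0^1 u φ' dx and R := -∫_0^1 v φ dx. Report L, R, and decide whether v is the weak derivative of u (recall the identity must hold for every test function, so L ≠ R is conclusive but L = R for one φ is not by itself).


LHS = 12/π^3 + 3/π, RHS = 12/π^3 + 3/π. Yes, v = u' weakly.

u(x) = x**3 - 2*x**2 - x + 1, classical derivative u'(x) = 3*x**2 - 4*x - 1.
φ(x) = sin(πx), so φ'(x) = π*cos(π*x).
Note φ(0) = φ(1) = 0, so the boundary term u·φ vanishes.
LHS = ∫_0^1 u(x) φ'(x) dx = ∫_0^1 (π*x^3*cos(π*x) - 2*π*x^2*cos(π*x) - π*x*cos(π*x) + π*cos(π*x)) dx. Term by term:
  ∫_0^1 π*cos(π*x) dx = 0;  ∫_0^1 π*x^3*cos(π*x) dx = -3/π + 12/π^3;  ∫_0^1 -π*x*cos(π*x) dx = 2/π;
  ∫_0^1 -2*π*x^2*cos(π*x) dx = 4/π.
Sum: 0 + -3/π + 12/π^3 + 2/π + 4/π = 12/π^3 + 3/π.
So LHS = 12/π^3 + 3/π.
∫_0^1 v(x) φ(x) dx = ∫_0^1 (3*x^2*sin(π*x) - 4*x*sin(π*x) - sin(π*x)) dx. Term by term:
  ∫_0^1 -sin(π*x) dx = -2/π;  ∫_0^1 -4*x*sin(π*x) dx = -4/π;  ∫_0^1 3*x^2*sin(π*x) dx = -12/π^3 + 3/π.
Sum: -2/π − 4/π + -12/π^3 + 3/π = -3/π - 12/π^3.
So RHS = -∫_0^1 v(x) φ(x) dx = 12/π^3 + 3/π.
LHS = RHS, so the identity holds for this test φ.
Moreover u is smooth here and v(x) = u'(x) = 3*x**2 - 4*x - 1 pointwise, so the identity holds for every test function. Hence v is the weak derivative of u.


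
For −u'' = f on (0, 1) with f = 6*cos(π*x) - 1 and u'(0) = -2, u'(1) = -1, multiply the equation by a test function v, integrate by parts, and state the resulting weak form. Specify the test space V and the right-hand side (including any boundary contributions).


V = H^1(0, 1) (v unrestricted at boundary; u is determined up to an additive constant); weak form: ∫_0^1 u'v' dx = ∫_0^1 (6*cos(π*x) - 1) v dx − v(1) + 2·v(0) for all v ∈ V.

Multiply both sides by a test function v and integrate from 0 to 1:
  ∫_0^1 −u''(x) v(x) dx = ∫_0^1 f(x) v(x) dx.
Integrate the LHS by parts once:
  ∫_0^1 −u'' v dx = −[u'(x) v(x)]_0^1 + ∫_0^1 u'(x) v'(x) dx.
Thus ∫_0^1 u'(x) v'(x) dx = ∫_0^1 f(x) v(x) dx + [u'(x) v(x)]_0^1.
Choose V so that boundary terms are either known or forced to vanish.
u has inhomogeneous Neumann u'(0) = -2, u'(1) = -1. [u' v]_0^1 = (-1)·v(1) − (-2)·v(0) = − v(1) + 2·v(0). Take V = H^1(0, 1); boundary term becomes part of RHS.
Weak formulation: find u (satisfying any essential BC) such that ∫_0^1 u'(x) v'(x) dx = ∫_0^1 f v dx − v(1) + 2·v(0) for all v ∈ V (Neumann data are natural BCs: they enter the RHS as boundary terms).
Substituting f(x) = 6*cos(π*x) - 1, the right-hand side is ∫_0^1 (6*cos(π*x) - 1) v dx − v(1) + 2·v(0).
Compatibility check (pure Neumann): taking v ≡ 1 ∈ V gives 0 = ∫_0^1 f dx + (-1) − (-2), i.e. ∫_0^1 f dx must equal u'(0) − u'(1) = -1. Indeed ∫_0^1 (6*cos(π*x) - 1) dx = -1, so the data are compatible. The solution is then unique only up to an additive constant (fix it e.g. by requiring ∫_0^1 u dx = 0).


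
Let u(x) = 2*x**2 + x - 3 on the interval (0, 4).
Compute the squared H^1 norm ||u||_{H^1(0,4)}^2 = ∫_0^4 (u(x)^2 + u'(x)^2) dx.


||u||_{H^1}^2 = 18568/15

The H^1 norm (squared) on an interval (0, L) is
  ||u||_{H^1}^2 = ∫_0^L u(x)^2 dx + ∫_0^L u'(x)^2 dx.
Compute u'(x) = 4*x + 1.
Then u(x)^2 = 4*x**4 + 4*x**3 - 11*x**2 - 6*x + 9 and u'(x)^2 = 16*x**2 + 8*x + 1.
Integrate each monomial from 0 to 4 using ∫_0^4 c·x^n dx = c·4^(n+1)/(n+1):
  ∫_0^4 u(x)^2 dx = ∫_0^4 (4*x^4 + 4*x^3 - 11*x^2 - 6*x + 9) dx. Term by term:
    ∫_0^4 4*x^4 dx = 4096/5;  ∫_0^4 4*x^3 dx = 256;  ∫_0^4 -11*x^2 dx = -704/3;
    ∫_0^4 -6*x dx = -48;  ∫_0^4 9 dx = 36.
  Sum: 4096/5 + 256 − 704/3 − 48 + 36 = 12428/15.
  ∫_0^4 u'(x)^2 dx = ∫_0^4 (16*x^2 + 8*x + 1) dx. Term by term:
    ∫_0^4 16*x^2 dx = 1024/3;  ∫_0^4 8*x dx = 64;  ∫_0^4 1 dx = 4.
  Sum: 1024/3 + 64 + 4 = 1228/3.
Adding: ||u||_{H^1}^2 = 12428/15 + 1228/3 = 18568/15.


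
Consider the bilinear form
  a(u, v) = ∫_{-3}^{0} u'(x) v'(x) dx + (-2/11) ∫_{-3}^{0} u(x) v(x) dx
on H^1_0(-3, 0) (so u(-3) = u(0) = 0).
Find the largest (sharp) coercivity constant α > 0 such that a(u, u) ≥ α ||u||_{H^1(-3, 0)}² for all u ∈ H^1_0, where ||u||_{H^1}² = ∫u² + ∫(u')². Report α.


α = (-18/11 + π^2)/(9 + π^2)

Coercivity of a(·,·) on H^1_0(-3, 0) means a(u, u) ≥ α ||u||_{H^1}² for every u ∈ H^1_0.
The interval has length L = 3, and Poincaré/coercivity depend only on L. Here a(u, u) = ∫(u')² + (-2/11)·∫u².
Here c = -2/11 < 0 with |c| < (π/L)² = π^2/9, so coercivity still holds. The condition a(u,u) ≥ α||u||_{H^1}² reads (1−α)∫(u')² ≥ (α−c)∫u². Any admissible α is ≤ 1 (rapidly oscillating u have ∫u²/∫(u')² → 0), and α = 1 would force 0 ≥ (1−c)∫u², impossible since c < 1; so 1−α > 0. By the sharp Poincaré inequality on H^1_0 of an interval of length L, ∫(u')² ≥ (π/L)²∫u² with equality for the first sine mode sin(π(x−x₀)/L) (x₀ the left endpoint), so the inequality holds for all u iff (1−α)(π/L)² ≥ α − c, i.e. α ≤ ((π/L)² + c)/((π/L)² + 1) = (1 + c(L/π)²)/(1 + (L/π)²). (Direct route, valid since c ≤ 0: Poincaré gives c∫u² ≥ c(L/π)²∫(u')², so a(u,u) ≥ (1 + c(L/π)²)∫(u')², while ||u||_{H^1}² ≤ (1 + (L/π)²)∫(u')²; dividing yields the same α.) With (π/L)² = π^2/9 and c = -2/11, the largest admissible constant is α = ((π/L)² + c)/((π/L)² + 1).
Simplifying, α = (-18/11 + π^2)/(9 + π^2).


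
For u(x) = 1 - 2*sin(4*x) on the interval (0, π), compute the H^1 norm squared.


||u||_{H^1(0,π)}^2 = 35*π

u'(x) = -8*cos(4*x).
Expand u² and (u')² and integrate term by term on (0, π), using: for integers n ≥ 1, ∫_0^π sin²(nx) dx = ∫_0^π cos²(nx) dx = π/2; for n ≠ n', ∫_0^π sin(nx)sin(n'x) dx = ∫_0^π cos(nx)cos(n'x) dx = 0; and by product-to-sum, ∫_0^π sin(nx)cos(n'x) dx = ½∫_0^π [sin((n+n')x) + sin((n−n')x)] dx, which is 0 when n+n' is even and 2n/(n²−n'²) when n+n' is odd (it need not vanish on (0, π)). For the constant mode: ∫_0^π 1 dx = π, ∫_0^π cos(nx) dx = 0, ∫_0^π sin(nx) dx = (1−(−1)^n)/n.
  u² squared terms: (1)²·∫1 dx = 1·π = π;  (-2)²·∫sin(4x)² dx = 4·π/2 = 2*π.
  u² cross terms: 2·(1)·(-2)·∫1·sin(4x) dx = -4·(0) = 0.
  So ∫_0^π u² dx = π + 2*π + 0 = 3*π.
  (u')² squared terms: (-8)²·∫cos(4x)² dx = 64·π/2 = 32*π.
  So ∫_0^π (u')² dx = 32*π.
||u||_{H^1}^2 = (3*π) + (32*π) = 35*π.


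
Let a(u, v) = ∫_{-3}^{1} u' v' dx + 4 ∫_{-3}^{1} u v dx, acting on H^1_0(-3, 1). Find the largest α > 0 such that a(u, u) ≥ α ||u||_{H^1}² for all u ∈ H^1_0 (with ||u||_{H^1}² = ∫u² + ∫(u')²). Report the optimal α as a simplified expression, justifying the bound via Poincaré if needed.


α = 1

Coercivity of a(·,·) on H^1_0(-3, 1) means a(u, u) ≥ α ||u||_{H^1}² for every u ∈ H^1_0.
The interval has length L = 4, and Poincaré/coercivity depend only on L. Here a(u, u) = ∫(u')² + (4)·∫u².
Here c = 4 ≥ 1, so a(u,u) = ∫(u')² + c∫u² ≥ ∫(u')² + ∫u² = ||u||_{H^1}², i.e. α = 1 works. No larger α is possible: a(u,u) ≥ α||u||_{H^1}² means (1−α)∫(u')² ≥ (α−c)∫u², and for the modes u_n = sin(nπ(x−x₀)/L) (x₀ the left endpoint) one has ∫u_n²/∫(u_n')² = (L/(nπ))² → 0, so a(u_n,u_n)/||u_n||_{H^1}² → 1. Hence the optimal constant is α = 1.
Therefore α = 1.


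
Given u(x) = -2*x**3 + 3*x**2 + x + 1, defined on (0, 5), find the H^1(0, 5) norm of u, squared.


||u||_{H^1}^2 = 1241395/42

The H^1 norm (squared) on an interval (0, L) is
  ||u||_{H^1}^2 = ∫_0^L u(x)^2 dx + ∫_0^L u'(x)^2 dx.
Compute u'(x) = -6*x**2 + 6*x + 1.
Then u(x)^2 = 4*x**6 - 12*x**5 + 5*x**4 + 2*x**3 + 7*x**2 + 2*x + 1 and u'(x)^2 = 36*x**4 - 72*x**3 + 24*x**2 + 12*x + 1.
Integrate each monomial from 0 to 5 using ∫_0^5 c·x^n dx = c·5^(n+1)/(n+1):
  ∫_0^5 u(x)^2 dx = ∫_0^5 (4*x^6 - 12*x^5 + 5*x^4 + 2*x^3 + 7*x^2 + 2*x + 1) dx. Term by term:
    ∫_0^5 4*x^6 dx = 312500/7;  ∫_0^5 -12*x^5 dx = -31250;  ∫_0^5 5*x^4 dx = 3125;
    ∫_0^5 2*x^3 dx = 625/2;  ∫_0^5 7*x^2 dx = 875/3;  ∫_0^5 2*x dx = 25;
    ∫_0^5 1 dx = 5.
  Sum: 312500/7 − 31250 + 3125 + 625/2 + 875/3 + 25 + 5 = 720385/42.
  ∫_0^5 u'(x)^2 dx = ∫_0^5 (36*x^4 - 72*x^3 + 24*x^2 + 12*x + 1) dx. Term by term:
    ∫_0^5 36*x^4 dx = 22500;  ∫_0^5 -72*x^3 dx = -11250;  ∫_0^5 24*x^2 dx = 1000;
    ∫_0^5 12*x dx = 150;  ∫_0^5 1 dx = 5.
  Sum: 22500 − 11250 + 1000 + 150 + 5 = 12405.
Adding: ||u||_{H^1}^2 = 720385/42 + 12405 = 1241395/42.


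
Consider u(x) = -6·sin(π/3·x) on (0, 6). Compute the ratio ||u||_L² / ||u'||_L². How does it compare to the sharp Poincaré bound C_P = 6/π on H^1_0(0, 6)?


||u||_L² / ||u'||_L² = 3/π < C_P = 6/π.

u(x) = -6·sin(π/3·x), so u'(x) = -2*π*cos(π*x/3).
Writing u(x) = A·sin(kπx/L) with A = -6 and k = 2, use ∫_0^L sin²(kπx/L) dx = L/2 and ∫_0^L cos²(kπx/L) dx = L/2.
u² = 36·sin²(π/3·x) and (u')² = 4*π^2·cos²(π/3·x), and each of sin², cos² integrates to L/2 = 3 over (0, 6).
∫_0^6 u² dx = 108, so ||u||_L² = 6*sqrt(3).
∫_0^6 (u')² dx = 12*π^2, so ||u'||_L² = 2*sqrt(3)*π.
Ratio ||u||_L² / ||u'||_L² = 3/π.
Sharp Poincaré constant on H^1_0(0, 6) is C_P = L/π = 6/π, achieved by sin(π/6·x).
This is the k = 2 harmonic; the ratio L/(kπ) is strictly less than C_P = L/π, consistent with the sharp inequality ||u||_L² ≤ C_P ||u'||_L².


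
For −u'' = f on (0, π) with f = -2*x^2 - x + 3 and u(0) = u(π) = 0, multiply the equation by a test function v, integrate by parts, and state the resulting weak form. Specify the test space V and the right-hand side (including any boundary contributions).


V = H^1_0(0, π) (so v(0) = v(π) = 0); weak form: ∫_0^π u'v' dx = ∫_0^π (-2*x^2 - x + 3) v dx for all v ∈ V.

Multiply both sides by a test function v and integrate from 0 to π:
  ∫_0^π −u''(x) v(x) dx = ∫_0^π f(x) v(x) dx.
Integrate the LHS by parts once:
  ∫_0^π −u'' v dx = −[u'(x) v(x)]_0^π + ∫_0^π u'(x) v'(x) dx.
Thus ∫_0^π u'(x) v'(x) dx = ∫_0^π f(x) v(x) dx + [u'(x) v(x)]_0^π.
Choose V so that boundary terms are either known or forced to vanish.
u is Dirichlet: u(0) = u(π) = 0. Let V = H^1_0(0, π); then v(0) = v(π) = 0, and [u' v]_0^π = 0.
Weak formulation: find u (satisfying any essential BC) such that ∫_0^π u'(x) v'(x) dx = ∫_0^π f v dx for all v ∈ V.
Substituting f(x) = -2*x^2 - x + 3, the right-hand side is ∫_0^π (-2*x^2 - x + 3) v dx.


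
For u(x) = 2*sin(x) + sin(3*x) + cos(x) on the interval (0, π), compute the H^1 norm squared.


||u||_{H^1(0,π)}^2 = 10*π

u'(x) = -sin(x) + 2*cos(x) + 3*cos(3*x).
Expand u² and (u')² and integrate term by term on (0, π), using: for integers n ≥ 1, ∫_0^π sin²(nx) dx = ∫_0^π cos²(nx) dx = π/2; for n ≠ n', ∫_0^π sin(nx)sin(n'x) dx = ∫_0^π cos(nx)cos(n'x) dx = 0; and by product-to-sum, ∫_0^π sin(nx)cos(n'x) dx = ½∫_0^π [sin((n+n')x) + sin((n−n')x)] dx, which is 0 when n+n' is even and 2n/(n²−n'²) when n+n' is odd (it need not vanish on (0, π)).
  u² squared terms: (2)²·∫sin(x)² dx = 4·π/2 = 2*π;  (1)²·∫cos(x)² dx = 1·π/2 = π/2;  (1)²·∫sin(3x)² dx = 1·π/2 = π/2.
  u² cross terms: 2·(2)·(1)·∫sin(x)·cos(x) dx = 4·(0) = 0;  2·(2)·(1)·∫sin(x)·sin(3x) dx = 4·(0) = 0;  2·(1)·(1)·∫cos(x)·sin(3x) dx = 2·(0) = 0.
  So ∫_0^π u² dx = 2*π + π/2 + π/2 + 0 + 0 + 0 = 3*π.
  (u')² squared terms: (-1)²·∫sin(x)² dx = 1·π/2 = π/2;  (2)²·∫cos(x)² dx = 4·π/2 = 2*π;  (3)²·∫cos(3x)² dx = 9·π/2 = 9*π/2.
  (u')² cross terms: 2·(-1)·(2)·∫sin(x)·cos(x) dx = -4·(0) = 0;  2·(-1)·(3)·∫sin(x)·cos(3x) dx = -6·(0) = 0;  2·(2)·(3)·∫cos(x)·cos(3x) dx = 12·(0) = 0.
  So ∫_0^π (u')² dx = π/2 + 2*π + 9*π/2 + 0 + 0 + 0 = 7*π.
||u||_{H^1}^2 = (3*π) + (7*π) = 10*π.


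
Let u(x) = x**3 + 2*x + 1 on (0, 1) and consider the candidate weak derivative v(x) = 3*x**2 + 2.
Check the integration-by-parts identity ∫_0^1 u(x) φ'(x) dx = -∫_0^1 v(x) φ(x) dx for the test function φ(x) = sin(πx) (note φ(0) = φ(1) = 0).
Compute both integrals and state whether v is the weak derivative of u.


LHS = -7/π + 12/π^3, RHS = -7/π + 12/π^3. Yes, v = u' weakly.

u(x) = x**3 + 2*x + 1, classical derivative u'(x) = 3*x**2 + 2.
φ(x) = sin(πx), so φ'(x) = π*cos(π*x).
Note φ(0) = φ(1) = 0, so the boundary term u·φ vanishes.
LHS = ∫_0^1 u(x) φ'(x) dx = ∫_0^1 (π*x^3*cos(π*x) + 2*π*x*cos(π*x) + π*cos(π*x)) dx. Term by term:
  ∫_0^1 π*cos(π*x) dx = 0;  ∫_0^1 π*x^3*cos(π*x) dx = -3/π + 12/π^3;  ∫_0^1 2*π*x*cos(π*x) dx = -4/π.
Sum: 0 + -3/π + 12/π^3 − 4/π = -7/π + 12/π^3.
So LHS = -7/π + 12/π^3.
∫_0^1 v(x) φ(x) dx = ∫_0^1 (3*x^2*sin(π*x) + 2*sin(π*x)) dx. Term by term:
  ∫_0^1 2*sin(π*x) dx = 4/π;  ∫_0^1 3*x^2*sin(π*x) dx = -12/π^3 + 3/π.
Sum: 4/π + -12/π^3 + 3/π = -12/π^3 + 7/π.
So RHS = -∫_0^1 v(x) φ(x) dx = -7/π + 12/π^3.
LHS = RHS, so the identity holds for this test φ.
Moreover u is smooth here and v(x) = u'(x) = 3*x**2 + 2 pointwise, so the identity holds for every test function. Hence v is the weak derivative of u.


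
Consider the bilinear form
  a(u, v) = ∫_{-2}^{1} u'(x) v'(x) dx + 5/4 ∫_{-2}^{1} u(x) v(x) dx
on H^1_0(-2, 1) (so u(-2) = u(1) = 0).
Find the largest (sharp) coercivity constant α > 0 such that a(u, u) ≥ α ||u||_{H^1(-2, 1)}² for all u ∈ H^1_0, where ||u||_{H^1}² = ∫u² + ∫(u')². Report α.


α = 1

Coercivity of a(·,·) on H^1_0(-2, 1) means a(u, u) ≥ α ||u||_{H^1}² for every u ∈ H^1_0.
The interval has length L = 3, and Poincaré/coercivity depend only on L. Here a(u, u) = ∫(u')² + (5/4)·∫u².
Here c = 5/4 ≥ 1, so a(u,u) = ∫(u')² + c∫u² ≥ ∫(u')² + ∫u² = ||u||_{H^1}², i.e. α = 1 works. No larger α is possible: a(u,u) ≥ α||u||_{H^1}² means (1−α)∫(u')² ≥ (α−c)∫u², and for the modes u_n = sin(nπ(x−x₀)/L) (x₀ the left endpoint) one has ∫u_n²/∫(u_n')² = (L/(nπ))² → 0, so a(u_n,u_n)/||u_n||_{H^1}² → 1. Hence the optimal constant is α = 1.
Therefore α = 1.


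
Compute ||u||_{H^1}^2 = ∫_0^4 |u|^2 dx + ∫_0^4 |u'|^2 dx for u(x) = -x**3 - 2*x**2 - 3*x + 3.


||u||_{H^1}^2 = 408232/35

The H^1 norm (squared) on an interval (0, L) is
  ||u||_{H^1}^2 = ∫_0^L u(x)^2 dx + ∫_0^L u'(x)^2 dx.
Compute u'(x) = -3*x**2 - 4*x - 3.
Then u(x)^2 = x**6 + 4*x**5 + 10*x**4 + 6*x**3 - 3*x**2 - 18*x + 9 and u'(x)^2 = 9*x**4 + 24*x**3 + 34*x**2 + 24*x + 9.
Integrate each monomial from 0 to 4 using ∫_0^4 c·x^n dx = c·4^(n+1)/(n+1):
  ∫_0^4 u(x)^2 dx = ∫_0^4 (x^6 + 4*x^5 + 10*x^4 + 6*x^3 - 3*x^2 - 18*x + 9) dx. Term by term:
    ∫_0^4 x^6 dx = 16384/7;  ∫_0^4 4*x^5 dx = 8192/3;  ∫_0^4 10*x^4 dx = 2048;
    ∫_0^4 6*x^3 dx = 384;  ∫_0^4 -3*x^2 dx = -64;  ∫_0^4 -18*x dx = -144;
    ∫_0^4 9 dx = 36.
  Sum: 16384/7 + 8192/3 + 2048 + 384 − 64 − 144 + 36 = 153956/21.
  ∫_0^4 u'(x)^2 dx = ∫_0^4 (9*x^4 + 24*x^3 + 34*x^2 + 24*x + 9) dx. Term by term:
    ∫_0^4 9*x^4 dx = 9216/5;  ∫_0^4 24*x^3 dx = 1536;  ∫_0^4 34*x^2 dx = 2176/3;
    ∫_0^4 24*x dx = 192;  ∫_0^4 9 dx = 36.
  Sum: 9216/5 + 1536 + 2176/3 + 192 + 36 = 64988/15.
Adding: ||u||_{H^1}^2 = 153956/21 + 64988/15 = 408232/35.


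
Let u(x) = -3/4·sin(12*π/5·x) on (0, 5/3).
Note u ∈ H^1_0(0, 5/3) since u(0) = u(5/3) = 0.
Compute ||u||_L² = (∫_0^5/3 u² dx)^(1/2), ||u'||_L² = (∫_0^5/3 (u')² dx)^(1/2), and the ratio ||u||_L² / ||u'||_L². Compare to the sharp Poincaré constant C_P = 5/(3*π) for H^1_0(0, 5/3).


||u||_L² / ||u'||_L² = 5/(12*π) < C_P = 5/(3*π).

u(x) = -3/4·sin(12*π/5·x), so u'(x) = -9*π*cos(12*π*x/5)/5.
Writing u(x) = A·sin(kπx/L) with A = -3/4 and k = 4, use ∫_0^L sin²(kπx/L) dx = L/2 and ∫_0^L cos²(kπx/L) dx = L/2.
u² = 9/16·sin²(12*π/5·x) and (u')² = 81*π^2/25·cos²(12*π/5·x), and each of sin², cos² integrates to L/2 = 5/6 over (0, 5/3).
∫_0^5/3 u² dx = 15/32, so ||u||_L² = sqrt(30)/8.
∫_0^5/3 (u')² dx = 27*π^2/10, so ||u'||_L² = 3*sqrt(30)*π/10.
Ratio ||u||_L² / ||u'||_L² = 5/(12*π).
Sharp Poincaré constant on H^1_0(0, 5/3) is C_P = L/π = 5/(3*π), achieved by sin(3*π/5·x).
This is the k = 4 harmonic; the ratio L/(kπ) is strictly less than C_P = L/π, consistent with the sharp inequality ||u||_L² ≤ C_P ||u'||_L².


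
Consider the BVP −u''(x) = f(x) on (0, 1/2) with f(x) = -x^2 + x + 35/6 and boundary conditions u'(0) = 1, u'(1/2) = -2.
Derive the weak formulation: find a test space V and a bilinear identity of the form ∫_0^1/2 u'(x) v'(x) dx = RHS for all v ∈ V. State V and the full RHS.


V = H^1(0, 1/2) (v unrestricted at boundary; u is determined up to an additive constant); weak form: ∫_0^1/2 u'v' dx = ∫_0^1/2 (-x^2 + x + 35/6) v dx − 2·v(1/2) − v(0) for all v ∈ V.

Multiply both sides by a test function v and integrate from 0 to 1/2:
  ∫_0^1/2 −u''(x) v(x) dx = ∫_0^1/2 f(x) v(x) dx.
Integrate the LHS by parts once:
  ∫_0^1/2 −u'' v dx = −[u'(x) v(x)]_0^1/2 + ∫_0^1/2 u'(x) v'(x) dx.
Thus ∫_0^1/2 u'(x) v'(x) dx = ∫_0^1/2 f(x) v(x) dx + [u'(x) v(x)]_0^1/2.
Choose V so that boundary terms are either known or forced to vanish.
u has inhomogeneous Neumann u'(0) = 1, u'(1/2) = -2. [u' v]_0^1/2 = (-2)·v(1/2) − (1)·v(0) = − 2·v(1/2) − v(0). Take V = H^1(0, 1/2); boundary term becomes part of RHS.
Weak formulation: find u (satisfying any essential BC) such that ∫_0^1/2 u'(x) v'(x) dx = ∫_0^1/2 f v dx − 2·v(1/2) − v(0) for all v ∈ V (Neumann data are natural BCs: they enter the RHS as boundary terms).
Substituting f(x) = -x^2 + x + 35/6, the right-hand side is ∫_0^1/2 (-x^2 + x + 35/6) v dx − 2·v(1/2) − v(0).
Compatibility check (pure Neumann): taking v ≡ 1 ∈ V gives 0 = ∫_0^1/2 f dx + (-2) − (1), i.e. ∫_0^1/2 f dx must equal u'(0) − u'(1/2) = 3. Indeed ∫_0^1/2 (-x^2 + x + 35/6) dx = 3, so the data are compatible. The solution is then unique only up to an additive constant (fix it e.g. by requiring ∫_0^1/2 u dx = 0).
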